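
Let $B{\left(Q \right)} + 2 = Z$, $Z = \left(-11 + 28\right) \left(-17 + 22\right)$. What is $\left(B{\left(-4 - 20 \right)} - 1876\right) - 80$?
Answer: $-1873$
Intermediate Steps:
$Z = 85$ ($Z = 17 \cdot 5 = 85$)
$B{\left(Q \right)} = 83$ ($B{\left(Q \right)} = -2 + 85 = 83$)
$\left(B{\left(-4 - 20 \right)} - 1876\right) - 80 = \left(83 - 1876\right) - 80 = -1793 - 80 = -1873$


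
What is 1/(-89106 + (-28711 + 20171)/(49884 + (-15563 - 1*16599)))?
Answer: -8861/789572536 ≈ -1.1223e-5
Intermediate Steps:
1/(-89106 + (-28711 + 20171)/(49884 + (-15563 - 1*16599))) = 1/(-89106 - 8540/(49884 + (-15563 - 16599))) = 1/(-89106 - 8540/(49884 - 32162)) = 1/(-89106 - 8540/17722) = 1/(-89106 - 8540*1/17722) = 1/(-89106 - 4270/8861) = 1/(-789572536/8861) = -8861/789572536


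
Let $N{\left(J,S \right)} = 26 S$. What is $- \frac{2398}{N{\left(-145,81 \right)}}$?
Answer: $- \frac{1199}{1053} \approx -1.1387$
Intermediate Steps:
$- \frac{2398}{N{\left(-145,81 \right)}} = - \frac{2398}{26 \cdot 81} = - \frac{2398}{2106} = \left(-2398\right) \frac{1}{2106} = - \frac{1199}{1053}$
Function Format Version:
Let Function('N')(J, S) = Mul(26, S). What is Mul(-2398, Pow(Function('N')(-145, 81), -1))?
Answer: Rational(-1199, 1053) ≈ -1.1387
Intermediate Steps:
Mul(-2398, Pow(Function('N')(-145, 81), -1)) = Mul(-2398, Pow(Mul(26, 81), -1)) = Mul(-2398, Pow(2106, -1)) = Mul(-2398, Rational(1, 2106)) = Rational(-1199, 1053)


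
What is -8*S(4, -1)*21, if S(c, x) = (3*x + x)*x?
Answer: -672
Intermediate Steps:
S(c, x) = 4*x² (S(c, x) = (4*x)*x = 4*x²)
-8*S(4, -1)*21 = -32*(-1)²*21 = -32*21 = -672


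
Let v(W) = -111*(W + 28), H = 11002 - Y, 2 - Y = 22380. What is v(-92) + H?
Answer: 40484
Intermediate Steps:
Y = -22378 (Y = 2 - 1*22380 = 2 - 22380 = -22378)
H = 33380 (H = 11002 - 1*(-22378) = 11002 + 22378 = 33380)
v(W) = -3108 - 111*W (v(W) = -111*(28 + W) = -3108 - 111*W)
v(-92) + H = (-3108 - 111*(-92)) + 33380 = (-3108 + 10212) + 33380 = 7104 + 33380 = 40484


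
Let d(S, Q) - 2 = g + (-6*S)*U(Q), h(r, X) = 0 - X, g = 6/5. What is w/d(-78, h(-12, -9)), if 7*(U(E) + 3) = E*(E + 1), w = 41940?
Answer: 366975/40393 ≈ 9.0851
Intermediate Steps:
g = 6/5 (g = 6*(⅕) = 6/5 ≈ 1.2000)
h(r, X) = -X
U(E) = -3 + E*(1 + E)/7 (U(E) = -3 + (E*(E + 1))/7 = -3 + (E*(1 + E))/7 = -3 + E*(1 + E)/7)
d(S, Q) = 16/5 - 6*S*(-3 + Q/7 + Q²/7) (d(S, Q) = 2 + (6/5 + (-6*S)*(-3 + Q/7 + Q²/7)) = 2 + (6/5 - 6*S*(-3 + Q/7 + Q²/7)) = 16/5 - 6*S*(-3 + Q/7 + Q²/7))
w/d(-78, h(-12, -9)) = 41940/(16/5 - 6/7*(-78)*(-21 - 1*(-9) + (-1*(-9))²)) = 41940/(16/5 - 6/7*(-78)*(-21 + 9 + 9²)) = 41940/(16/5 - 6/7*(-78)*(-21 + 9 + 81)) = 41940/(16/5 - 6/7*(-78)*69) = 41940/(16/5 + 32292/7) = 41940/(161572/35) = 41940*(35/161572) = 366975/40393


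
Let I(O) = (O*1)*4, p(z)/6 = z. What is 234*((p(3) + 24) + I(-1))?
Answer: 8892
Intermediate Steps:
p(z) = 6*z
I(O) = 4*O (I(O) = O*4 = 4*O)
234*((p(3) + 24) + I(-1)) = 234*((6*3 + 24) + 4*(-1)) = 234*((18 + 24) - 4) = 234*(42 - 4) = 234*38 = 8892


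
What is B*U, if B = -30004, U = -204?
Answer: 6120816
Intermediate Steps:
B*U = -30004*(-204) = 6120816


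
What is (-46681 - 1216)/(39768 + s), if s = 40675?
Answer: -47897/80443 ≈ -0.59542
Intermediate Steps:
(-46681 - 1216)/(39768 + s) = (-46681 - 1216)/(39768 + 40675) = -47897/80443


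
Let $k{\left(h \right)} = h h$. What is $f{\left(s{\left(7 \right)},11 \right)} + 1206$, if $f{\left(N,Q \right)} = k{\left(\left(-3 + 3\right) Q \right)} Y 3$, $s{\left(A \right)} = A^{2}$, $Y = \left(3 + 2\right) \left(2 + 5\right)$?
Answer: $1206$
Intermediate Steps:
$k{\left(h \right)} = h^{2}$
$Y = 35$ ($Y = 5 \cdot 7 = 35$)
$f{\left(N,Q \right)} = 0$ ($f{\left(N,Q \right)} = \left(\left(-3 + 3\right) Q\right)^{2} \cdot 35 \cdot 3 = \left(0 Q\right)^{2} \cdot 35 \cdot 3 = 0^{2} \cdot 35 \cdot 3 = 0 \cdot 35 \cdot 3 = 0 \cdot 3 = 0$)
$f{\left(s{\left(7 \right)},11 \right)} + 1206 = 0 + 1206 = 1206$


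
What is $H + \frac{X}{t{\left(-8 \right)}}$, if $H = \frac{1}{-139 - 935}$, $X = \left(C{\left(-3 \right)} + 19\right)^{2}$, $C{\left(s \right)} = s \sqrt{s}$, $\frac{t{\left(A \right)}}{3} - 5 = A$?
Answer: $- \frac{119575}{3222} + \frac{38 i \sqrt{3}}{3} \approx -37.112 + 21.939 i$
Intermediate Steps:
$t{\left(A \right)} = 15 + 3 A$
$C{\left(s \right)} = s^{\frac{3}{2}}$
$X = \left(19 - 3 i \sqrt{3}\right)^{2}$ ($X = \left(\left(-3\right)^{\frac{3}{2}} + 19\right)^{2} = \left(- 3 i \sqrt{3} + 19\right)^{2} = \left(19 - 3 i \sqrt{3}\right)^{2} \approx 334.0 - 197.45 i$)
$H = - \frac{1}{1074}$ ($H = \frac{1}{-1074} = - \frac{1}{1074} \approx -0.0009311$)
$H + \frac{X}{t{\left(-8 \right)}} = - \frac{1}{1074} + \frac{334 - 114 i \sqrt{3}}{15 + 3 \left(-8\right)} = - \frac{1}{1074} + \frac{334 - 114 i \sqrt{3}}{15 - 24} = - \frac{1}{1074} + \frac{334 - 114 i \sqrt{3}}{-9} = - \frac{1}{1074} - \frac{334 - 114 i \sqrt{3}}{9} = - \frac{1}{1074} - \left(\frac{334}{9} - \frac{38 i \sqrt{3}}{3}\right) = - \frac{119575}{3222} + \frac{38 i \sqrt{3}}{3}$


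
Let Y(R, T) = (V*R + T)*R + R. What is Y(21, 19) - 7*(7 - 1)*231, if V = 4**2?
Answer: -2226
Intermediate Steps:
V = 16
Y(R, T) = R + R*(T + 16*R) (Y(R, T) = (16*R + T)*R + R = (T + 16*R)*R + R = R*(T + 16*R) + R = R + R*(T + 16*R))
Y(21, 19) - 7*(7 - 1)*231 = 21*(1 + 19 + 16*21) - 7*(7 - 1)*231 = 21*(1 + 19 + 336) - 7*6*231 = 21*356 - 42*231 = 7476 - 9702 = -2226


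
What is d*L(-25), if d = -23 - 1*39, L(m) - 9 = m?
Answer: 992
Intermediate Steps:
L(m) = 9 + m
d = -62 (d = -23 - 39 = -62)
d*L(-25) = -62*(9 - 25) = -62*(-16) = 992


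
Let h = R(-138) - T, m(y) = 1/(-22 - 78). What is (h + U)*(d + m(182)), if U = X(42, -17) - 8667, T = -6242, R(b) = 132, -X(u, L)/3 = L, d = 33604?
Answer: -3767007279/50 ≈ -7.5340e+7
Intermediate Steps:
X(u, L) = -3*L
U = -8616 (U = -3*(-17) - 8667 = 51 - 8667 = -8616)
m(y) = -1/100 (m(y) = 1/(-100) = -1/100)
h = 6374 (h = 132 - 1*(-6242) = 132 + 6242 = 6374)
(h + U)*(d + m(182)) = (6374 - 8616)*(33604 - 1/100) = -2242*3360399/100 = -3767007279/50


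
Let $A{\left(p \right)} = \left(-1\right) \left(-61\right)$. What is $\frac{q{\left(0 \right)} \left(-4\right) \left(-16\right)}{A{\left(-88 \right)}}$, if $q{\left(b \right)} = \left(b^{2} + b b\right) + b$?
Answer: $0$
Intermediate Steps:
$A{\left(p \right)} = 61$
$q{\left(b \right)} = b + 2 b^{2}$ ($q{\left(b \right)} = \left(b^{2} + b^{2}\right) + b = 2 b^{2} + b = b + 2 b^{2}$)
$\frac{q{\left(0 \right)} \left(-4\right) \left(-16\right)}{A{\left(-88 \right)}} = \frac{0 \left(1 + 2 \cdot 0\right) \left(-4\right) \left(-16\right)}{61} = 0 \left(1 + 0\right) \left(-4\right) \left(-16\right) \frac{1}{61} = 0 \cdot 1 \left(-4\right) \left(-16\right) \frac{1}{61} = 0 \left(-4\right) \left(-16\right) \frac{1}{61} = 0 \left(-16\right) \frac{1}{61} = 0 \cdot \frac{1}{61} = 0$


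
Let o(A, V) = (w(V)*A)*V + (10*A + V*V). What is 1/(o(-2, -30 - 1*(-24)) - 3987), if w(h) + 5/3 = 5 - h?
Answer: -1/3859 ≈ -0.00025913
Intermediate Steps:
w(h) = 10/3 - h (w(h) = -5/3 + (5 - h) = 10/3 - h)
o(A, V) = V² + 10*A + A*V*(10/3 - V) (o(A, V) = ((10/3 - V)*A)*V + (10*A + V*V) = (A*(10/3 - V))*V + (10*A + V²) = A*V*(10/3 - V) + (V² + 10*A) = V² + 10*A + A*V*(10/3 - V))
1/(o(-2, -30 - 1*(-24)) - 3987) = 1/(((-30 - 1*(-24))² + 10*(-2) - ⅓*(-2)*(-30 - 1*(-24))*(-10 + 3*(-30 - 1*(-24)))) - 3987) = 1/(((-30 + 24)² - 20 - ⅓*(-2)*(-30 + 24)*(-10 + 3*(-30 + 24))) - 3987) = 1/(((-6)² - 20 - ⅓*(-2)*(-6)*(-10 + 3*(-6))) - 3987) = 1/((36 - 20 - ⅓*(-2)*(-6)*(-10 - 18)) - 3987) = 1/((36 - 20 - ⅓*(-2)*(-6)*(-28)) - 3987) = 1/((36 - 20 + 112) - 3987) = 1/(128 - 3987) = 1/(-3859) = -1/3859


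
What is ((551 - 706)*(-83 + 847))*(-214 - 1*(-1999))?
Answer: -211379700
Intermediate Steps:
((551 - 706)*(-83 + 847))*(-214 - 1*(-1999)) = (-155*764)*(-214 + 1999) = -118420*1785 = -211379700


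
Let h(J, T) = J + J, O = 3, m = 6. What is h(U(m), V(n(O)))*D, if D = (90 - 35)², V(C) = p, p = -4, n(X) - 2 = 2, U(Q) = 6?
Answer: 36300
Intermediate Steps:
n(X) = 4 (n(X) = 2 + 2 = 4)
V(C) = -4
h(J, T) = 2*J
D = 3025 (D = 55² = 3025)
h(U(m), V(n(O)))*D = (2*6)*3025 = 12*3025 = 36300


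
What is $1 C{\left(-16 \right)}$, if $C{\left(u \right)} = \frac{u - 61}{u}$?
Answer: $\frac{77}{16} \approx 4.8125$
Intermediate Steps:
$C{\left(u \right)} = \frac{-61 + u}{u}$
$1 C{\left(-16 \right)} = 1 \frac{-61 - 16}{-16} = 1 \left(\left(- \frac{1}{16}\right) \left(-77\right)\right) = 1 \cdot \frac{77}{16} = \frac{77}{16}$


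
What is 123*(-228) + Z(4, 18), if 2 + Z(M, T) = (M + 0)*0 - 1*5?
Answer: -28051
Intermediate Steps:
Z(M, T) = -7 (Z(M, T) = -2 + ((M + 0)*0 - 1*5) = -2 + (M*0 - 5) = -2 + (0 - 5) = -2 - 5 = -7)
123*(-228) + Z(4, 18) = 123*(-228) - 7 = -28044 - 7 = -28051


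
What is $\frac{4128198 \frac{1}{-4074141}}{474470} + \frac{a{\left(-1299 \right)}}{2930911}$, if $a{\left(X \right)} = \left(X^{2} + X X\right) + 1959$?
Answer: $\frac{1087910281017546182}{944270003122970995} \approx 1.1521$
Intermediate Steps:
$a{\left(X \right)} = 1959 + 2 X^{2}$ ($a{\left(X \right)} = \left(X^{2} + X^{2}\right) + 1959 = 2 X^{2} + 1959 = 1959 + 2 X^{2}$)
$\frac{4128198 \frac{1}{-4074141}}{474470} + \frac{a{\left(-1299 \right)}}{2930911} = \frac{4128198 \frac{1}{-4074141}}{474470} + \frac{1959 + 2 \left(-1299\right)^{2}}{2930911} = 4128198 \left(- \frac{1}{4074141}\right) \frac{1}{474470} + \left(1959 + 2 \cdot 1687401\right) \frac{1}{2930911} = \left(- \frac{1376066}{1358047}\right) \frac{1}{474470} + \left(1959 + 3374802\right) \frac{1}{2930911} = - \frac{688033}{322176280045} + 3376761 \cdot \frac{1}{2930911} = - \frac{688033}{322176280045} + \frac{3376761}{2930911} = \frac{1087910281017546182}{944270003122970995}$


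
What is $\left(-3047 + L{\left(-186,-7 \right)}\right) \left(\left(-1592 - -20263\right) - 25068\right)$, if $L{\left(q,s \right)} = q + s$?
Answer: $20726280$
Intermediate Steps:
$\left(-3047 + L{\left(-186,-7 \right)}\right) \left(\left(-1592 - -20263\right) - 25068\right) = \left(-3047 - 193\right) \left(\left(-1592 - -20263\right) - 25068\right) = \left(-3047 - 193\right) \left(\left(-1592 + 20263\right) - 25068\right) = - 3240 \left(18671 - 25068\right) = \left(-3240\right) \left(-6397\right) = 20726280$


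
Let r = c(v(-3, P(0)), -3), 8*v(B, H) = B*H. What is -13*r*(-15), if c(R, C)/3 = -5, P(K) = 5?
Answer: -2925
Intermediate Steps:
v(B, H) = B*H/8 (v(B, H) = (B*H)/8 = B*H/8)
c(R, C) = -15 (c(R, C) = 3*(-5) = -15)
r = -15
-13*r*(-15) = -13*(-15)*(-15) = 195*(-15) = -2925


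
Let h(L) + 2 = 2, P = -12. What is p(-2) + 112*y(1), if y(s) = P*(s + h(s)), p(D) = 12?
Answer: -1332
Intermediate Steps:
h(L) = 0 (h(L) = -2 + 2 = 0)
y(s) = -12*s (y(s) = -12*(s + 0) = -12*s)
p(-2) + 112*y(1) = 12 + 112*(-12*1) = 12 + 112*(-12) = 12 - 1344 = -1332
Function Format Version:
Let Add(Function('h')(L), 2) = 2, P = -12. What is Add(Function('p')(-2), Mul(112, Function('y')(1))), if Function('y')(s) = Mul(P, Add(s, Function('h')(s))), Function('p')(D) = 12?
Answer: -1332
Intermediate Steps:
Function('h')(L) = 0 (Function('h')(L) = Add(-2, 2) = 0)
Function('y')(s) = Mul(-12, s) (Function('y')(s) = Mul(-12, Add(s, 0)) = Mul(-12, s))
Add(Function('p')(-2), Mul(112, Function('y')(1))) = Add(12, Mul(112, Mul(-12, 1))) = Add(12, Mul(112, -12)) = Add(12, -1344) = -1332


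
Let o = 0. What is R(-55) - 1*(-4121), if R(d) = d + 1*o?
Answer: 4066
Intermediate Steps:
R(d) = d (R(d) = d + 1*0 = d + 0 = d)
R(-55) - 1*(-4121) = -55 - 1*(-4121) = -55 + 4121 = 4066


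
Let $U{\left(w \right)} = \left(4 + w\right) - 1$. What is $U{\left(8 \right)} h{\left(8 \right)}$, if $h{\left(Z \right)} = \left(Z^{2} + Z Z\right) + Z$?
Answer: $1496$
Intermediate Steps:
$h{\left(Z \right)} = Z + 2 Z^{2}$ ($h{\left(Z \right)} = \left(Z^{2} + Z^{2}\right) + Z = 2 Z^{2} + Z = Z + 2 Z^{2}$)
$U{\left(w \right)} = 3 + w$
$U{\left(8 \right)} h{\left(8 \right)} = \left(3 + 8\right) 8 \left(1 + 2 \cdot 8\right) = 11 \cdot 8 \left(1 + 16\right) = 11 \cdot 8 \cdot 17 = 11 \cdot 136 = 1496$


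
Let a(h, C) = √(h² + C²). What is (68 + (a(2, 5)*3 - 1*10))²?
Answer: 3625 + 348*√29 ≈ 5499.0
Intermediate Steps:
a(h, C) = √(C² + h²)
(68 + (a(2, 5)*3 - 1*10))² = (68 + (√(5² + 2²)*3 - 1*10))² = (68 + (√(25 + 4)*3 - 10))² = (68 + (√29*3 - 10))² = (68 + (3*√29 - 10))² = (68 + (-10 + 3*√29))² = (58 + 3*√29)²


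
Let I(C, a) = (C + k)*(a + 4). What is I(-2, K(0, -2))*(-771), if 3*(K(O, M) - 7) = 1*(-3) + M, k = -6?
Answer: 57568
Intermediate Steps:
K(O, M) = 6 + M/3 (K(O, M) = 7 + (1*(-3) + M)/3 = 7 + (-3 + M)/3 = 7 + (-1 + M/3) = 6 + M/3)
I(C, a) = (-6 + C)*(4 + a) (I(C, a) = (C - 6)*(a + 4) = (-6 + C)*(4 + a))
I(-2, K(0, -2))*(-771) = (-24 - 6*(6 + (⅓)*(-2)) + 4*(-2) - 2*(6 + (⅓)*(-2)))*(-771) = (-24 - 6*(6 - ⅔) - 8 - 2*(6 - ⅔))*(-771) = (-24 - 6*16/3 - 8 - 2*16/3)*(-771) = (-24 - 32 - 8 - 32/3)*(-771) = -224/3*(-771) = 57568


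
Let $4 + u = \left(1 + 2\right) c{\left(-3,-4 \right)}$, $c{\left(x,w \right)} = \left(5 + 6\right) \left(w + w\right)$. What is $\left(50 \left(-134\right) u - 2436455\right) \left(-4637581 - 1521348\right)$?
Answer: $3946980444295$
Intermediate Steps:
$c{\left(x,w \right)} = 22 w$ ($c{\left(x,w \right)} = 11 \cdot 2 w = 22 w$)
$u = -268$ ($u = -4 + \left(1 + 2\right) 22 \left(-4\right) = -4 + 3 \left(-88\right) = -4 - 264 = -268$)
$\left(50 \left(-134\right) u - 2436455\right) \left(-4637581 - 1521348\right) = \left(50 \left(-134\right) \left(-268\right) - 2436455\right) \left(-4637581 - 1521348\right) = \left(\left(-6700\right) \left(-268\right) - 2436455\right) \left(-6158929\right) = \left(1795600 - 2436455\right) \left(-6158929\right) = \left(-640855\right) \left(-6158929\right) = 3946980444295$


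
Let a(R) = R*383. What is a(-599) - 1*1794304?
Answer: -2023721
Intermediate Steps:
a(R) = 383*R
a(-599) - 1*1794304 = 383*(-599) - 1*1794304 = -229417 - 1794304 = -2023721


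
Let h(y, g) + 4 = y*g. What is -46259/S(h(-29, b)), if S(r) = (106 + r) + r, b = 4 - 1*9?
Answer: -46259/388 ≈ -119.22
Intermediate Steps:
b = -5 (b = 4 - 9 = -5)
h(y, g) = -4 + g*y (h(y, g) = -4 + y*g = -4 + g*y)
S(r) = 106 + 2*r
-46259/S(h(-29, b)) = -46259/(106 + 2*(-4 - 5*(-29))) = -46259/(106 + 2*(-4 + 145)) = -46259/(106 + 2*141) = -46259/(106 + 282) = -46259/388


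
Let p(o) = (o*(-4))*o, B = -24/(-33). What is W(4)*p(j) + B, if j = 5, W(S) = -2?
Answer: 2208/11 ≈ 200.73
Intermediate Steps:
B = 8/11 (B = -24*(-1/33) = 8/11 ≈ 0.72727)
p(o) = -4*o² (p(o) = (-4*o)*o = -4*o²)
W(4)*p(j) + B = -(-8)*5² + 8/11 = -(-8)*25 + 8/11 = -2*(-100) + 8/11 = 200 + 8/11 = 2208/11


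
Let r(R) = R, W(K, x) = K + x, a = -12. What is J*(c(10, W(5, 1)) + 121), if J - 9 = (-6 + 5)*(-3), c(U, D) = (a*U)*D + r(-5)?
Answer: -7248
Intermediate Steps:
c(U, D) = -5 - 12*D*U (c(U, D) = (-12*U)*D - 5 = -12*D*U - 5 = -5 - 12*D*U)
J = 12 (J = 9 + (-6 + 5)*(-3) = 9 - 1*(-3) = 9 + 3 = 12)
J*(c(10, W(5, 1)) + 121) = 12*((-5 - 12*(5 + 1)*10) + 121) = 12*((-5 - 12*6*10) + 121) = 12*((-5 - 720) + 121) = 12*(-725 + 121) = 12*(-604) = -7248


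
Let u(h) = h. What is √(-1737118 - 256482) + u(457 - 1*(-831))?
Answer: 1288 + 40*I*√1246 ≈ 1288.0 + 1411.9*I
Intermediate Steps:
√(-1737118 - 256482) + u(457 - 1*(-831)) = √(-1737118 - 256482) + (457 - 1*(-831)) = √(-1993600) + (457 + 831) = 40*I*√1246 + 1288 = 1288 + 40*I*√1246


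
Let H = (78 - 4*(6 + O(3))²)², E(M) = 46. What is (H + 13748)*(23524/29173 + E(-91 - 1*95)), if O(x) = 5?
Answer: 243853237488/29173 ≈ 8.3589e+6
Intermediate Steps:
H = 164836 (H = (78 - 4*(6 + 5)²)² = (78 - 4*11²)² = (78 - 4*121)² = (78 - 484)² = (-406)² = 164836)
(H + 13748)*(23524/29173 + E(-91 - 1*95)) = (164836 + 13748)*(23524/29173 + 46) = 178584*(23524*(1/29173) + 46) = 178584*(23524/29173 + 46) = 178584*(1365482/29173) = 243853237488/29173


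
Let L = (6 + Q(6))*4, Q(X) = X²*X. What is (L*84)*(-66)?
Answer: -4923072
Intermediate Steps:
Q(X) = X³
L = 888 (L = (6 + 6³)*4 = (6 + 216)*4 = 222*4 = 888)
(L*84)*(-66) = (888*84)*(-66) = 74592*(-66) = -4923072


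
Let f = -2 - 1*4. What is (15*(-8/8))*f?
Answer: 90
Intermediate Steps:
f = -6 (f = -2 - 4 = -6)
(15*(-8/8))*f = (15*(-8/8))*(-6) = (15*(-8*⅛))*(-6) = (15*(-1))*(-6) = -15*(-6) = 90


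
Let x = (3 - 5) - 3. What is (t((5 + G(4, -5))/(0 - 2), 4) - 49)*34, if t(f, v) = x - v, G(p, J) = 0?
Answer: -1972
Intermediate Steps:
x = -5 (x = -2 - 3 = -5)
t(f, v) = -5 - v
(t((5 + G(4, -5))/(0 - 2), 4) - 49)*34 = ((-5 - 1*4) - 49)*34 = ((-5 - 4) - 49)*34 = (-9 - 49)*34 = -58*34 = -1972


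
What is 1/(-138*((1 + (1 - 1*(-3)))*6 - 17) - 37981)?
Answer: -1/39775 ≈ -2.5141e-5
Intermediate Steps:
1/(-138*((1 + (1 - 1*(-3)))*6 - 17) - 37981) = 1/(-138*((1 + (1 + 3))*6 - 17) - 37981) = 1/(-138*((1 + 4)*6 - 17) - 37981) = 1/(-138*(5*6 - 17) - 37981) = 1/(-138*(30 - 17) - 37981) = 1/(-138*13 - 37981) = 1/(-1794 - 37981) = 1/(-39775) = -1/39775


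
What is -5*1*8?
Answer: -40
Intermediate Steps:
-5*1*8 = -5*8 = -40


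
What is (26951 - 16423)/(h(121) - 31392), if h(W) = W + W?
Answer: -752/2225 ≈ -0.33798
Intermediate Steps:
h(W) = 2*W
(26951 - 16423)/(h(121) - 31392) = (26951 - 16423)/(2*121 - 31392) = 10528/(242 - 31392) = 10528/(-31150) = 10528*(-1/31150) = -752/2225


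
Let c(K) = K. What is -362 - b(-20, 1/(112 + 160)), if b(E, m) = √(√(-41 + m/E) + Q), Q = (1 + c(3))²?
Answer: -362 - √(1849600 + 170*I*√18958485)/340 ≈ -366.08 - 0.7854*I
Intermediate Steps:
Q = 16 (Q = (1 + 3)² = 4² = 16)
b(E, m) = √(16 + √(-41 + m/E)) (b(E, m) = √(√(-41 + m/E) + 16) = √(16 + √(-41 + m/E)))
-362 - b(-20, 1/(112 + 160)) = -362 - √(16 + √(-41 + 1/((112 + 160)*(-20)))) = -362 - √(16 + √(-41 - 1/20/272)) = -362 - √(16 + √(-41 + (1/272)*(-1/20))) = -362 - √(16 + √(-41 - 1/5440)) = -362 - √(16 + √(-223041/5440)) = -362 - √(16 + I*√18958485/680)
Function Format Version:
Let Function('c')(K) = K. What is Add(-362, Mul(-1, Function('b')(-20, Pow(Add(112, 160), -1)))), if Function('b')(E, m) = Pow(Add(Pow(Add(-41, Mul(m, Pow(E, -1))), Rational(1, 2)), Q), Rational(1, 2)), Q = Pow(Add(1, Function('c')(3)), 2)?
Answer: Add(-362, Mul(Rational(-1, 340), Pow(Add(1849600, Mul(170, I, Pow(18958485, Rational(1, 2)))), Rational(1, 2)))) ≈ Add(-366.08, Mul(-0.78540, I))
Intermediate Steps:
Q = 16 (Q = Pow(Add(1, 3), 2) = Pow(4, 2) = 16)
Function('b')(E, m) = Pow(Add(16, Pow(Add(-41, Mul(m, Pow(E, -1))), Rational(1, 2))), Rational(1, 2)) (Function('b')(E, m) = Pow(Add(Pow(Add(-41, Mul(m, Pow(E, -1))), Rational(1, 2)), 16), Rational(1, 2)) = Pow(Add(16, Pow(Add(-41, Mul(m, Pow(E, -1))), Rational(1, 2))), Rational(1, 2)))
Add(-362, Mul(-1, Function('b')(-20, Pow(Add(112, 160), -1)))) = Add(-362, Mul(-1, Pow(Add(16, Pow(Add(-41, Mul(Pow(Add(112, 160), -1), Pow(-20, -1))), Rational(1, 2))), Rational(1, 2)))) = Add(-362, Mul(-1, Pow(Add(16, Pow(Add(-41, Mul(Pow(272, -1), Rational(-1, 20))), Rational(1, 2))), Rational(1, 2)))) = Add(-362, Mul(-1, Pow(Add(16, Pow(Add(-41, Mul(Rational(1, 272), Rational(-1, 20))), Rational(1, 2))), Rational(1, 2)))) = Add(-362, Mul(-1, Pow(Add(16, Pow(Add(-41, Rational(-1, 5440)), Rational(1, 2))), Rational(1, 2)))) = Add(-362, Mul(-1, Pow(Add(16, Pow(Rational(-223041, 5440), Rational(1, 2))), Rational(1, 2)))) = Add(-362, Mul(-1, Pow(Add(16, Mul(Rational(1, 680), I, Pow(18958485, Rational(1, 2)))), Rational(1, 2))))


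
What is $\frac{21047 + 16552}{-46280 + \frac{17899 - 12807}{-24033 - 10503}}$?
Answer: $- \frac{324629766}{399582793} \approx -0.81242$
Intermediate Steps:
$\frac{21047 + 16552}{-46280 + \frac{17899 - 12807}{-24033 - 10503}} = \frac{37599}{-46280 + \frac{5092}{-34536}} = \frac{37599}{-46280 + 5092 \left(- \frac{1}{34536}\right)} = \frac{37599}{-46280 - \frac{1273}{8634}} = \frac{37599}{- \frac{399582793}{8634}} = 37599 \left(- \frac{8634}{399582793}\right) = - \frac{324629766}{399582793}$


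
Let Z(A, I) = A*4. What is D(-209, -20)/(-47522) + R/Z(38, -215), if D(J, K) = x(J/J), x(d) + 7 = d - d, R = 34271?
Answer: 814313763/3611672 ≈ 225.47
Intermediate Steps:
Z(A, I) = 4*A
x(d) = -7 (x(d) = -7 + (d - d) = -7 + 0 = -7)
D(J, K) = -7
D(-209, -20)/(-47522) + R/Z(38, -215) = -7/(-47522) + 34271/((4*38)) = -7*(-1/47522) + 34271/152 = 7/47522 + 34271*(1/152) = 7/47522 + 34271/152 = 814313763/3611672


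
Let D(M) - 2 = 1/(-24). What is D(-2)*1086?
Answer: 8507/4 ≈ 2126.8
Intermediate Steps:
D(M) = 47/24 (D(M) = 2 + 1/(-24) = 2 - 1/24 = 47/24)
D(-2)*1086 = (47/24)*1086 = 8507/4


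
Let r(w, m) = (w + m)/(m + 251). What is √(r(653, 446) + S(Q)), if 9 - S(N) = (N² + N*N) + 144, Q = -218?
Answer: 2*I*√11559998011/697 ≈ 308.51*I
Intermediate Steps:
r(w, m) = (m + w)/(251 + m)
S(N) = -135 - 2*N² (S(N) = 9 - ((N² + N*N) + 144) = 9 - ((N² + N²) + 144) = 9 - (2*N² + 144) = 9 - (144 + 2*N²) = 9 + (-144 - 2*N²) = -135 - 2*N²)
√(r(653, 446) + S(Q)) = √((446 + 653)/(251 + 446) + (-135 - 2*(-218)²)) = √(1099/697 + (-135 - 2*47524)) = √((1/697)*1099 + (-135 - 95048)) = √(1099/697 - 95183) = √(-66341452/697) = 2*I*√11559998011/697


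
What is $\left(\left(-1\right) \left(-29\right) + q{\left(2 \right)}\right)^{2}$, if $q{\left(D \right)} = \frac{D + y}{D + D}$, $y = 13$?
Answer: $\frac{17161}{16} \approx 1072.6$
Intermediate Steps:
$q{\left(D \right)} = \frac{13 + D}{2 D}$ ($q{\left(D \right)} = \frac{D + 13}{D + D} = \frac{13 + D}{2 D}$)
$\left(\left(-1\right) \left(-29\right) + q{\left(2 \right)}\right)^{2} = \left(\left(-1\right) \left(-29\right) + \frac{13 + 2}{2 \cdot 2}\right)^{2} = \left(29 + \frac{1}{2} \cdot \frac{1}{2} \cdot 15\right)^{2} = \left(29 + \frac{15}{4}\right)^{2} = \left(\frac{131}{4}\right)^{2} = \frac{17161}{16}$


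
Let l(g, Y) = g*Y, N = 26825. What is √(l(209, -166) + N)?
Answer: I*√7869 ≈ 88.707*I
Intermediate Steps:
l(g, Y) = Y*g
√(l(209, -166) + N) = √(-166*209 + 26825) = √(-34694 + 26825) = √(-7869) = I*√7869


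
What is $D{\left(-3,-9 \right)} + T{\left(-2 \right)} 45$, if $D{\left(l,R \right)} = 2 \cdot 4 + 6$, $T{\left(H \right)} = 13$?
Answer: $599$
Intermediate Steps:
$D{\left(l,R \right)} = 14$ ($D{\left(l,R \right)} = 8 + 6 = 14$)
$D{\left(-3,-9 \right)} + T{\left(-2 \right)} 45 = 14 + 13 \cdot 45 = 14 + 585 = 599$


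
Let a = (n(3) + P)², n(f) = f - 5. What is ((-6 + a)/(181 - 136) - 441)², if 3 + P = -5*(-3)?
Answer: 390102001/2025 ≈ 1.9264e+5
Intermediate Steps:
P = 12 (P = -3 - 5*(-3) = -3 + 15 = 12)
n(f) = -5 + f
a = 100 (a = ((-5 + 3) + 12)² = (-2 + 12)² = 10² = 100)
((-6 + a)/(181 - 136) - 441)² = ((-6 + 100)/(181 - 136) - 441)² = (94/45 - 441)² = (-19751/45)² = 390102001/2025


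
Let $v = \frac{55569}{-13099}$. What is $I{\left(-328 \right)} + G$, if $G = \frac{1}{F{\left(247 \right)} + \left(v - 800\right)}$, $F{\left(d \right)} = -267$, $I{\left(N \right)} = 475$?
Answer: $\frac{6665282851}{14032202} \approx 475.0$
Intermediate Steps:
$v = - \frac{55569}{13099}$ ($v = 55569 \left(- \frac{1}{13099}\right) = - \frac{55569}{13099} \approx -4.2422$)
$G = - \frac{13099}{14032202}$ ($G = \frac{1}{-267 - \frac{10534769}{13099}} = \frac{1}{- \frac{14032202}{13099}} = - \frac{13099}{14032202} \approx -0.0009335$)
$I{\left(-328 \right)} + G = 475 - \frac{13099}{14032202} = \frac{6665282851}{14032202}$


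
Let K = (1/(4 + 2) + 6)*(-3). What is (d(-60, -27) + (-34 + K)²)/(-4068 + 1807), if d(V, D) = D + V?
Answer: -10677/9044 ≈ -1.1806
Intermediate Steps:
K = -37/2 (K = (1/6 + 6)*(-3) = (⅙ + 6)*(-3) = (37/6)*(-3) = -37/2 ≈ -18.500)
(d(-60, -27) + (-34 + K)²)/(-4068 + 1807) = ((-27 - 60) + (-34 - 37/2)²)/(-4068 + 1807) = (-87 + (-105/2)²)/(-2261) = (-87 + 11025/4)*(-1/2261) = (10677/4)*(-1/2261) = -10677/9044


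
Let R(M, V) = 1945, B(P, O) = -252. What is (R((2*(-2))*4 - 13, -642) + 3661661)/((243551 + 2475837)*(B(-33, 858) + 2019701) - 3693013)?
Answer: 1221202/1830553894733 ≈ 6.6712e-7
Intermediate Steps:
(R((2*(-2))*4 - 13, -642) + 3661661)/((243551 + 2475837)*(B(-33, 858) + 2019701) - 3693013) = (1945 + 3661661)/((243551 + 2475837)*(-252 + 2019701) - 3693013) = 3663606/(2719388*2019449 - 3693013) = 3663606/(5491665377212 - 3693013) = 3663606/5491661684199 = 3663606*(1/5491661684199) = 1221202/1830553894733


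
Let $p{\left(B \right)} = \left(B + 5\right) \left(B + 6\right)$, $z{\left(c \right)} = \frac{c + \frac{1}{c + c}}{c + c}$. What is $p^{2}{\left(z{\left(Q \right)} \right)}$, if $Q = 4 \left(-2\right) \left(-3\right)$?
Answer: $\frac{36025376583997441}{28179280429056} \approx 1278.4$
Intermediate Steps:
$Q = 24$ ($Q = \left(-8\right) \left(-3\right) = 24$)
$z{\left(c \right)} = \frac{c + \frac{1}{2 c}}{2 c}$
$p{\left(B \right)} = \left(5 + B\right) \left(6 + B\right)$
$p^{2}{\left(z{\left(Q \right)} \right)} = \left(30 + \left(\frac{1}{2} + \frac{1}{4 \cdot 576}\right)^{2} + 11 \left(\frac{1}{2} + \frac{1}{4 \cdot 576}\right)\right)^{2} = \left(30 + \left(\frac{1}{2} + \frac{1}{4} \cdot \frac{1}{576}\right)^{2} + 11 \left(\frac{1}{2} + \frac{1}{4} \cdot \frac{1}{576}\right)\right)^{2} = \left(30 + \left(\frac{1}{2} + \frac{1}{2304}\right)^{2} + 11 \left(\frac{1}{2} + \frac{1}{2304}\right)\right)^{2} = \left(30 + \left(\frac{1153}{2304}\right)^{2} + 11 \cdot \frac{1153}{2304}\right)^{2} = \left(30 + \frac{1329409}{5308416} + \frac{12683}{2304}\right)^{2} = \left(\frac{189803521}{5308416}\right)^{2} = \frac{36025376583997441}{28179280429056}$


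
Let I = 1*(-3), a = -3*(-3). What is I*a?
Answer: -27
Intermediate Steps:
a = 9
I = -3
I*a = -3*9 = -27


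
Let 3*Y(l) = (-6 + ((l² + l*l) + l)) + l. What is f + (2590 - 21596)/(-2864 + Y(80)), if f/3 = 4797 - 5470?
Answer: -1477316/727 ≈ -2032.1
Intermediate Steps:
f = -2019 (f = 3*(4797 - 5470) = 3*(-673) = -2019)
Y(l) = -2 + 2*l/3 + 2*l²/3 (Y(l) = ((-6 + ((l² + l*l) + l)) + l)/3 = ((-6 + ((l² + l²) + l)) + l)/3 = ((-6 + (2*l² + l)) + l)/3 = ((-6 + (l + 2*l²)) + l)/3 = ((-6 + l + 2*l²) + l)/3 = (-6 + 2*l + 2*l²)/3 = -2 + 2*l/3 + 2*l²/3)
f + (2590 - 21596)/(-2864 + Y(80)) = -2019 + (2590 - 21596)/(-2864 + (-2 + (⅔)*80 + (⅔)*80²)) = -2019 - 19006/(-2864 + (-2 + 160/3 + (⅔)*6400)) = -2019 - 19006/(-2864 + (-2 + 160/3 + 12800/3)) = -2019 - 19006/(-2864 + 4318) = -2019 - 19006/1454 = -2019 - 19006*1/1454 = -2019 - 9503/727 = -1477316/727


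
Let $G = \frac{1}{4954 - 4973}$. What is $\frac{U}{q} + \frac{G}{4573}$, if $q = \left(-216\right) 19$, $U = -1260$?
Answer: $\frac{160049}{521322} \approx 0.30701$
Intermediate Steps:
$q = -4104$
$G = - \frac{1}{19}$ ($G = \frac{1}{-19} = - \frac{1}{19} \approx -0.052632$)
$\frac{U}{q} + \frac{G}{4573} = - \frac{1260}{-4104} - \frac{1}{19 \cdot 4573} = \left(-1260\right) \left(- \frac{1}{4104}\right) - \frac{1}{86887} = \frac{35}{114} - \frac{1}{86887} = \frac{160049}{521322}$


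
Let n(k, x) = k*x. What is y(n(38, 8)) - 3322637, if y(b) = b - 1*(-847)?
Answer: -3321486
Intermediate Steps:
y(b) = 847 + b (y(b) = b + 847 = 847 + b)
y(n(38, 8)) - 3322637 = (847 + 38*8) - 3322637 = (847 + 304) - 3322637 = 1151 - 3322637 = -3321486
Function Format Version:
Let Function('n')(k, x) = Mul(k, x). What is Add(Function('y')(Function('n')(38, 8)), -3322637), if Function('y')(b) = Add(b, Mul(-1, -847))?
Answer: -3321486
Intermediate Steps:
Function('y')(b) = Add(847, b) (Function('y')(b) = Add(b, 847) = Add(847, b))
Add(Function('y')(Function('n')(38, 8)), -3322637) = Add(Add(847, Mul(38, 8)), -3322637) = Add(Add(847, 304), -3322637) = Add(1151, -3322637) = -3321486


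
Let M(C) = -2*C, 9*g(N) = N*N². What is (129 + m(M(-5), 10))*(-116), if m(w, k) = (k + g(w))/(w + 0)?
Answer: -147320/9 ≈ -16369.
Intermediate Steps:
g(N) = N³/9 (g(N) = (N*N²)/9 = N³/9)
m(w, k) = (k + w³/9)/w (m(w, k) = (k + w³/9)/(w + 0) = (k + w³/9)/w)
(129 + m(M(-5), 10))*(-116) = (129 + (10 + (-2*(-5))³/9)/((-2*(-5))))*(-116) = (129 + (10 + (⅑)*10³)/10)*(-116) = (129 + (10 + (⅑)*1000)/10)*(-116) = (129 + (10 + 1000/9)/10)*(-116) = (129 + (⅒)*(1090/9))*(-116) = (129 + 109/9)*(-116) = (1270/9)*(-116) = -147320/9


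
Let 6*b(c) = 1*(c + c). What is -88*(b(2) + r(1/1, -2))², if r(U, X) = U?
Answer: -2200/9 ≈ -244.44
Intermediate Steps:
b(c) = c/3 (b(c) = (1*(c + c))/6 = (1*(2*c))/6 = (2*c)/6 = c/3)
-88*(b(2) + r(1/1, -2))² = -88*((⅓)*2 + 1/1)² = -88*(⅔ + 1)² = -88*(5/3)² = -88*25/9 = -2200/9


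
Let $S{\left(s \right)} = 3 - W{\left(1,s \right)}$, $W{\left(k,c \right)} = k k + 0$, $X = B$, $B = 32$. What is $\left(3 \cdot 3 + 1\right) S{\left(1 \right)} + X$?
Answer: $52$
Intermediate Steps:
$X = 32$
$W{\left(k,c \right)} = k^{2}$ ($W{\left(k,c \right)} = k^{2} + 0 = k^{2}$)
$S{\left(s \right)} = 2$ ($S{\left(s \right)} = 3 - 1^{2} = 3 - 1 = 2$)
$\left(3 \cdot 3 + 1\right) S{\left(1 \right)} + X = \left(3 \cdot 3 + 1\right) 2 + 32 = \left(9 + 1\right) 2 + 32 = 10 \cdot 2 + 32 = 20 + 32 = 52$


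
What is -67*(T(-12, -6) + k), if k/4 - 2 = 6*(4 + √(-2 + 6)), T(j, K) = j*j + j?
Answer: -19028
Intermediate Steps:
T(j, K) = j + j² (T(j, K) = j² + j = j + j²)
k = 152 (k = 8 + 4*(6*(4 + √(-2 + 6))) = 8 + 4*(6*(4 + √4)) = 8 + 4*(6*(4 + 2)) = 8 + 4*(6*6) = 8 + 4*36 = 8 + 144 = 152)
-67*(T(-12, -6) + k) = -67*(-12*(1 - 12) + 152) = -67*(-12*(-11) + 152) = -67*(132 + 152) = -67*284 = -19028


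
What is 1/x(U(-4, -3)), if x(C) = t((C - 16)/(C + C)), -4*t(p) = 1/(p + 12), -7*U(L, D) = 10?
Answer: -362/5 ≈ -72.400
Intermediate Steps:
U(L, D) = -10/7 (U(L, D) = -⅐*10 = -10/7)
t(p) = -1/(4*(12 + p)) (t(p) = -1/(4*(p + 12)) = -1/(4*(12 + p)))
x(C) = -1/(48 + 2*(-16 + C)/C) (x(C) = -1/(48 + 4*((C - 16)/(C + C))) = -1/(48 + 4*((-16 + C)/((2*C)))) = -1/(48 + 4*((-16 + C)*(1/(2*C)))) = -1/(48 + 4*((-16 + C)/(2*C))) = -1/(48 + 2*(-16 + C)/C))
1/x(U(-4, -3)) = 1/(-1*(-10/7)/(-32 + 50*(-10/7))) = 1/(-1*(-10/7)/(-32 - 500/7)) = 1/(-1*(-10/7)/(-724/7)) = 1/(-1*(-10/7)*(-7/724)) = 1/(-5/362) = -362/5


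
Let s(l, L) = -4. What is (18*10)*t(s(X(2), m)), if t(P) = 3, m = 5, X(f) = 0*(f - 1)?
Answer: 540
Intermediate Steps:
X(f) = 0 (X(f) = 0*(-1 + f) = 0)
(18*10)*t(s(X(2), m)) = (18*10)*3 = 180*3 = 540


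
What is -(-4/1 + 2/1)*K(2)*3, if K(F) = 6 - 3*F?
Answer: 0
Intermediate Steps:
K(F) = 6 - 3*F
-(-4/1 + 2/1)*K(2)*3 = -(-4/1 + 2/1)*(6 - 3*2)*3 = -(-4*1 + 2*1)*(6 - 6)*3 = -(-4 + 2)*0*3 = -(-2)*0*3 = -1*0*3 = 0*3 = 0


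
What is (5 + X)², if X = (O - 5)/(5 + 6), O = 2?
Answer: 2704/121 ≈ 22.347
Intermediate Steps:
X = -3/11 (X = (2 - 5)/(5 + 6) = -3/11 ≈ -0.27273)
(5 + X)² = (5 - 3/11)² = (52/11)² = 2704/121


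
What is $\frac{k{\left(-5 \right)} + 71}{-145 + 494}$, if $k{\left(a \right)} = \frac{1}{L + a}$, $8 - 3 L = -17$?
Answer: $\frac{713}{3490} \approx 0.2043$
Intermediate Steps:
$L = \frac{25}{3}$ ($L = \frac{8}{3} - - \frac{17}{3} = \frac{8}{3} + \frac{17}{3} = \frac{25}{3} \approx 8.3333$)
$k{\left(a \right)} = \frac{1}{\frac{25}{3} + a}$
$\frac{k{\left(-5 \right)} + 71}{-145 + 494} = \frac{\frac{3}{25 + 3 \left(-5\right)} + 71}{-145 + 494} = \frac{\frac{3}{25 - 15} + 71}{349} = \left(\frac{3}{10} + 71\right) \frac{1}{349} = \frac{713}{10} \cdot \frac{1}{349} = \frac{713}{3490}$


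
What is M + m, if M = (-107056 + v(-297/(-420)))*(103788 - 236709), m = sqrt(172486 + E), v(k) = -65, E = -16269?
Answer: 14238630441 + sqrt(156217) ≈ 1.4239e+10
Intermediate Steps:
m = sqrt(156217) (m = sqrt(172486 - 16269) = sqrt(156217) ≈ 395.24)
M = 14238630441 (M = (-107056 - 65)*(103788 - 236709) = -107121*(-132921) = 14238630441)
M + m = 14238630441 + sqrt(156217)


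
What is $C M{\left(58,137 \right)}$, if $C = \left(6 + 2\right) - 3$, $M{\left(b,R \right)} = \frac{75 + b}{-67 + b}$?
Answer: $- \frac{665}{9} \approx -73.889$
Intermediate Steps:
$M{\left(b,R \right)} = \frac{75 + b}{-67 + b}$
$C = 5$ ($C = 8 - 3 = 5$)
$C M{\left(58,137 \right)} = 5 \frac{75 + 58}{-67 + 58} = 5 \frac{1}{-9} \cdot 133 = 5 \left(\left(- \frac{1}{9}\right) 133\right) = 5 \left(- \frac{133}{9}\right) = - \frac{665}{9}$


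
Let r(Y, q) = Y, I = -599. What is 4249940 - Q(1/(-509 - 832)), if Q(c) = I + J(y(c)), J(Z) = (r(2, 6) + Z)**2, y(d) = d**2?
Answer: 13745441949363961010/3233814554961 ≈ 4.2505e+6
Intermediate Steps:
J(Z) = (2 + Z)**2
Q(c) = -599 + (2 + c**2)**2
4249940 - Q(1/(-509 - 832)) = 4249940 - (-599 + (2 + (1/(-509 - 832))**2)**2) = 4249940 - (-599 + (2 + (1/(-1341))**2)**2) = 4249940 - (-599 + (2 + (-1/1341)**2)**2) = 4249940 - (-599 + (2 + 1/1798281)**2) = 4249940 - (-599 + (3596563/1798281)**2) = 4249940 - (-599 + 12935265412969/3233814554961) = 4249940 - 1*(-1924119653008670/3233814554961) = 4249940 + 1924119653008670/3233814554961 = 13745441949363961010/3233814554961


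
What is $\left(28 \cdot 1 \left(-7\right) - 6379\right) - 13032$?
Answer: $-19607$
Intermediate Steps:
$\left(28 \cdot 1 \left(-7\right) - 6379\right) - 13032 = \left(28 \left(-7\right) - 6379\right) + \left(-15797 + 2765\right) = \left(-196 - 6379\right) - 13032 = -6575 - 13032 = -19607$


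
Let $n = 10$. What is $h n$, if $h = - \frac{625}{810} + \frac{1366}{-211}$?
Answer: $- \frac{1238335}{17091} \approx -72.455$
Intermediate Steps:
$h = - \frac{247667}{34182}$ ($h = \left(-625\right) \frac{1}{810} + 1366 \left(- \frac{1}{211}\right) = - \frac{125}{162} - \frac{1366}{211} = - \frac{247667}{34182} \approx -7.2455$)
$h n = \left(- \frac{247667}{34182}\right) 10 = - \frac{1238335}{17091}$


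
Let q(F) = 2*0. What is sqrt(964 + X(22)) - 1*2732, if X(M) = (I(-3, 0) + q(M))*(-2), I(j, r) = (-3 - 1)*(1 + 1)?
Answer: -2732 + 14*sqrt(5) ≈ -2700.7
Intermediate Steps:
I(j, r) = -8 (I(j, r) = -4*2 = -8)
q(F) = 0
X(M) = 16 (X(M) = (-8 + 0)*(-2) = -8*(-2) = 16)
sqrt(964 + X(22)) - 1*2732 = sqrt(964 + 16) - 1*2732 = sqrt(980) - 2732 = 14*sqrt(5) - 2732 = -2732 + 14*sqrt(5)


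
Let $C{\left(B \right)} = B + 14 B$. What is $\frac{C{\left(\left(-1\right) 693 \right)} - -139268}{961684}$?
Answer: $\frac{128873}{961684} \approx 0.13401$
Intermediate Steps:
$C{\left(B \right)} = 15 B$
$\frac{C{\left(\left(-1\right) 693 \right)} - -139268}{961684} = \frac{15 \left(\left(-1\right) 693\right) - -139268}{961684} = \left(15 \left(-693\right) + 139268\right) \frac{1}{961684} = \left(-10395 + 139268\right) \frac{1}{961684} = 128873 \cdot \frac{1}{961684} = \frac{128873}{961684}$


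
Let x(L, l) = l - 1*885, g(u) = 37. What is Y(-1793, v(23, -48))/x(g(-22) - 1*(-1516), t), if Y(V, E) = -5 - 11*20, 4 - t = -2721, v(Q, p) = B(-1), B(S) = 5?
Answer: -45/368 ≈ -0.12228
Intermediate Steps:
v(Q, p) = 5
t = 2725 (t = 4 - 1*(-2721) = 4 + 2721 = 2725)
x(L, l) = -885 + l (x(L, l) = l - 885 = -885 + l)
Y(V, E) = -225 (Y(V, E) = -5 - 220 = -225)
Y(-1793, v(23, -48))/x(g(-22) - 1*(-1516), t) = -225/(-885 + 2725) = -225/1840 = -225*1/1840 = -45/368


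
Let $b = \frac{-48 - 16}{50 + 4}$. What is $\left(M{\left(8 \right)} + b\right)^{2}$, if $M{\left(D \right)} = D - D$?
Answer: $\frac{1024}{729} \approx 1.4047$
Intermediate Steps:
$M{\left(D \right)} = 0$
$b = - \frac{32}{27}$ ($b = - \frac{64}{54} = \left(-64\right) \frac{1}{54} = - \frac{32}{27} \approx -1.1852$)
$\left(M{\left(8 \right)} + b\right)^{2} = \left(0 - \frac{32}{27}\right)^{2} = \left(- \frac{32}{27}\right)^{2} = \frac{1024}{729}$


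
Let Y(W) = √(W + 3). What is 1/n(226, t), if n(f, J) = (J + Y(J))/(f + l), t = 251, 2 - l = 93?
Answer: 33885/62747 - 135*√254/62747 ≈ 0.50574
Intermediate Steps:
l = -91 (l = 2 - 1*93 = 2 - 93 = -91)
Y(W) = √(3 + W)
n(f, J) = (J + √(3 + J))/(-91 + f) (n(f, J) = (J + √(3 + J))/(f - 91) = (J + √(3 + J))/(-91 + f))
1/n(226, t) = 1/((251 + √(3 + 251))/(-91 + 226)) = 1/((251 + √254)/135) = 1/(251/135 + √254/135)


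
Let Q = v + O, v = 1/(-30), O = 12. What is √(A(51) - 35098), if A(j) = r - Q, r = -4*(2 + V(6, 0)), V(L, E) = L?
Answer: I*√31627770/30 ≈ 187.46*I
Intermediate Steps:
r = -32 (r = -4*(2 + 6) = -4*8 = -32)
v = -1/30 ≈ -0.033333
Q = 359/30 (Q = -1/30 + 12 = 359/30 ≈ 11.967)
A(j) = -1319/30 (A(j) = -32 - 1*359/30 = -32 - 359/30 = -1319/30)
√(A(51) - 35098) = √(-1319/30 - 35098) = √(-1054259/30) = I*√31627770/30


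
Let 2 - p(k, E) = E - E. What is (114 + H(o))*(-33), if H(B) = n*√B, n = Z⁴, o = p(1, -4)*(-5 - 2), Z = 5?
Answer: -3762 - 20625*I*√14 ≈ -3762.0 - 77172.0*I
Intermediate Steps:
p(k, E) = 2 (p(k, E) = 2 - (E - E) = 2 - 1*0 = 2 + 0 = 2)
o = -14 (o = 2*(-5 - 2) = 2*(-7) = -14)
n = 625 (n = 5⁴ = 625)
H(B) = 625*√B
(114 + H(o))*(-33) = (114 + 625*√(-14))*(-33) = (114 + 625*(I*√14))*(-33) = (114 + 625*I*√14)*(-33) = -3762 - 20625*I*√14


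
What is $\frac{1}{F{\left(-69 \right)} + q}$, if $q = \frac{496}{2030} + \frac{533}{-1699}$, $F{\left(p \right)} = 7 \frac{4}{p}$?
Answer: $- \frac{118989465}{56540947} \approx -2.1045$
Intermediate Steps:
$F{\left(p \right)} = \frac{28}{p}$
$q = - \frac{119643}{1724485}$ ($q = 496 \cdot \frac{1}{2030} + 533 \left(- \frac{1}{1699}\right) = \frac{248}{1015} - \frac{533}{1699} = - \frac{119643}{1724485} \approx -0.069379$)
$\frac{1}{F{\left(-69 \right)} + q} = \frac{1}{\frac{28}{-69} - \frac{119643}{1724485}} = \frac{1}{28 \left(- \frac{1}{69}\right) - \frac{119643}{1724485}} = \frac{1}{- \frac{28}{69} - \frac{119643}{1724485}} = \frac{1}{- \frac{56540947}{118989465}} = - \frac{118989465}{56540947}$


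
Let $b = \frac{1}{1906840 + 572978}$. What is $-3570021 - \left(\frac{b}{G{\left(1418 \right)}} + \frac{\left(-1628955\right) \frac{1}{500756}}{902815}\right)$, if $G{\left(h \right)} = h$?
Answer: $- \frac{70941725984376260599029841}{19871515037151841767} \approx -3.57 \cdot 10^{6}$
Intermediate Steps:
$b = \frac{1}{2479818} \approx 4.0326 \cdot 10^{-7}$
$-3570021 - \left(\frac{b}{G{\left(1418 \right)}} + \frac{\left(-1628955\right) \frac{1}{500756}}{902815}\right) = -3570021 - \left(\frac{1}{2479818 \cdot 1418} + \frac{\left(-1628955\right) \frac{1}{500756}}{902815}\right) = -3570021 - \left(\frac{1}{2479818} \cdot \frac{1}{1418} + \left(-1628955\right) \frac{1}{500756} \cdot \frac{1}{902815}\right) = -3570021 - \left(\frac{1}{3516381924} - \frac{325791}{90418005628}\right) = -3570021 - - \frac{71594697837266}{19871515037151841767} = -3570021 + \frac{71594697837266}{19871515037151841767} = - \frac{70941725984376260599029841}{19871515037151841767}$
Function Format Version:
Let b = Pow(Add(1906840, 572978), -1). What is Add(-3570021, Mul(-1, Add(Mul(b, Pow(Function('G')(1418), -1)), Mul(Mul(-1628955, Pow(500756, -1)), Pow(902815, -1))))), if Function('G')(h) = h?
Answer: Rational(-70941725984376260599029841, 19871515037151841767) ≈ -3.5700e+6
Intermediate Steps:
b = Rational(1, 2479818) (b = Pow(2479818, -1) = Rational(1, 2479818) ≈ 4.0326e-7)
Add(-3570021, Mul(-1, Add(Mul(b, Pow(Function('G')(1418), -1)), Mul(Mul(-1628955, Pow(500756, -1)), Pow(902815, -1))))) = Add(-3570021, Mul(-1, Add(Mul(Rational(1, 2479818), Pow(1418, -1)), Mul(Mul(-1628955, Pow(500756, -1)), Pow(902815, -1))))) = Add(-3570021, Mul(-1, Add(Mul(Rational(1, 2479818), Rational(1, 1418)), Mul(Mul(-1628955, Rational(1, 500756)), Rational(1, 902815))))) = Add(-3570021, Mul(-1, Add(Rational(1, 3516381924), Mul(Rational(-1628955, 500756), Rational(1, 902815))))) = Add(-3570021, Mul(-1, Add(Rational(1, 3516381924), Rational(-325791, 90418005628)))) = Add(-3570021, Mul(-1, Rational(-71594697837266, 19871515037151841767))) = Add(-3570021, Rational(71594697837266, 19871515037151841767)) = Rational(-70941725984376260599029841, 19871515037151841767)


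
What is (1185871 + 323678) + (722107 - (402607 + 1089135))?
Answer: 739914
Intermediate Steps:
(1185871 + 323678) + (722107 - (402607 + 1089135)) = 1509549 + (722107 - 1*1491742) = 1509549 + (722107 - 1491742) = 1509549 - 769635 = 739914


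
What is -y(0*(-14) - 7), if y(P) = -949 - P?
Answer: 942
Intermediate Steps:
-y(0*(-14) - 7) = -(-949 - (0*(-14) - 7)) = -(-949 - (0 - 7)) = -(-949 - 1*(-7)) = -(-949 + 7) = -1*(-942) = 942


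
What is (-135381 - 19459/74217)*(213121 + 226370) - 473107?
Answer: -10293382257655/173 ≈ -5.9499e+10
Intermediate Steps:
(-135381 - 19459/74217)*(213121 + 226370) - 473107 = (-135381 - 19459*1/74217)*439491 - 473107 = (-135381 - 1769/6747)*439491 - 473107 = -913417376/6747*439491 - 473107 = -10293300410144/173 - 473107 = -10293382257655/173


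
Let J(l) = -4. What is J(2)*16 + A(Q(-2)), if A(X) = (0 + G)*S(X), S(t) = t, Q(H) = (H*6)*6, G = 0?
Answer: -64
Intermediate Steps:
Q(H) = 36*H (Q(H) = (6*H)*6 = 36*H)
A(X) = 0 (A(X) = (0 + 0)*X = 0*X = 0)
J(2)*16 + A(Q(-2)) = -4*16 + 0 = -64 + 0 = -64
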